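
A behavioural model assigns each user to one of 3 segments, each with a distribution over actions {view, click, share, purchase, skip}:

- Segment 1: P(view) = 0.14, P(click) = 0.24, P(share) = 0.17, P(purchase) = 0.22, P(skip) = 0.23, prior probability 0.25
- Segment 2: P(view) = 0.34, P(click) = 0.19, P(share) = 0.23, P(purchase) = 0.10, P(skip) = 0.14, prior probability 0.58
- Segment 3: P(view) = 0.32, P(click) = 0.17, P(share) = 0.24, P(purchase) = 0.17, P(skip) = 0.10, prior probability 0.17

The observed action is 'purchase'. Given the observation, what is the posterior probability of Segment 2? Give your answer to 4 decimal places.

The responsibility of component k is P(Z=k) f_k(x) divided by Σ_j P(Z=j) f_j(x).
Component likelihoods at x = 'purchase':
  L_1 = P(purchase | comp) = 0.22
  L_2 = P(purchase | comp) = 0.10
  L_3 = P(purchase | comp) = 0.17
Unnormalised posteriors:
  P(Z=1)·L_1 = 0.25 × 0.22 = 0.055
  P(Z=2)·L_2 = 0.58 × 0.1 = 0.058
  P(Z=3)·L_3 = 0.17 × 0.17 = 0.0289
Denominator: 0.055 + 0.058 + 0.0289 = 0.1419
So the posterior for Segment 2 is 0.058 / 0.1419 ≈ 0.4087.

0.4087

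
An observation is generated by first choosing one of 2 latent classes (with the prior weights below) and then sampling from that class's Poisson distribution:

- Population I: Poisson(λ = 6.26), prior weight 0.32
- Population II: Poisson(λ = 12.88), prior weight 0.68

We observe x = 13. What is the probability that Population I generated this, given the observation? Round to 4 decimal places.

The responsibility of component k is π_k f_k(x) divided by Σ_j π_j f_j(x).
Component likelihoods at x = 13:
  f_I = e^(−6.26)·6.26^13/13! = 0.00695829
  f_II = e^(−12.88)·12.88^13/13! = 0.109879
Multiply by the mixture weights:
  π_I·f_I = 0.32 × 0.00695829 = 0.00222665
  π_II·f_II = 0.68 × 0.109879 = 0.0747174
Normaliser: 0.00222665 + 0.0747174 = 0.0769441
P(Population I | 13) = 0.00222665 / 0.0769441 ≈ 0.0289

0.0289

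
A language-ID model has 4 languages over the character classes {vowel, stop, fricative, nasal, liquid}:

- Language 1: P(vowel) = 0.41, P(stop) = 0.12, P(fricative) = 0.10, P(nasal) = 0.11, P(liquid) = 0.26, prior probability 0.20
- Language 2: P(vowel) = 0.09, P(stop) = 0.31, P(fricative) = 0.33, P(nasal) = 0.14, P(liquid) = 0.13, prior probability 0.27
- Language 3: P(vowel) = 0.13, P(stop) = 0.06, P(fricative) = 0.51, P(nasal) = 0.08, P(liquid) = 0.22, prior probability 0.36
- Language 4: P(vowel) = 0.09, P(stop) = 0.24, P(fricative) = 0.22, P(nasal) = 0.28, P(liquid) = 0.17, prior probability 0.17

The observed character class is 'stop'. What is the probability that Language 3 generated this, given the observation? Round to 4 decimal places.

Posterior ∝ prior × likelihood, so P(k | x) ∝ P(Z=k) f_k(x); normalise over all components.
Categorical probabilities:
  f_1 = P(stop | comp) = 0.12
  f_2 = P(stop | comp) = 0.31
  f_3 = P(stop | comp) = 0.06
  f_4 = P(stop | comp) = 0.24
Unnormalised posteriors:
  P(Z=1)·f_1 = 0.20 × 0.12 = 0.024
  P(Z=2)·f_2 = 0.27 × 0.31 = 0.0837
  P(Z=3)·f_3 = 0.36 × 0.06 = 0.0216
  P(Z=4)·f_4 = 0.17 × 0.24 = 0.0408
Denominator: 0.024 + 0.0837 + 0.0216 + 0.0408 = 0.1701
Responsibility of Language 3: 0.0216 / 0.1701 ≈ 0.1270

0.1270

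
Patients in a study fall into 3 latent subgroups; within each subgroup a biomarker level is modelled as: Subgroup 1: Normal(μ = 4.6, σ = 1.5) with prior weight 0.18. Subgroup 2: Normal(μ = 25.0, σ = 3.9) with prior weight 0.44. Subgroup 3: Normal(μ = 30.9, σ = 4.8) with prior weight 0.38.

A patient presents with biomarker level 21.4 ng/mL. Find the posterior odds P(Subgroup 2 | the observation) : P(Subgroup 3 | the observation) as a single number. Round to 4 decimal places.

6.5979

Only the two components matter; the odds are (π_i f_i(x)) / (π_j f_j(x)).
Evaluate each component's likelihood at the observed value:
  L_1 = 1.53415e-28
  L_2 = 0.0668068
  L_3 = 0.0117241
Odds = (0.44/0.38) × (0.0668068/0.0117241) = 1.15789 × 5.69822 ≈ 6.5979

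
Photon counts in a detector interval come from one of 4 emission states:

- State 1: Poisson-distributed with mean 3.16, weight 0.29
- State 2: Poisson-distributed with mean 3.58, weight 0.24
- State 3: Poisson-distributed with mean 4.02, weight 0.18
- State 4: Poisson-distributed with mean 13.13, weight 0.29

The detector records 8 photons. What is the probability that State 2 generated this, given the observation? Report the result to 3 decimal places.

0.175

By Bayes' theorem, P(k | x) = π_k f_k(x) / Σ_j π_j f_j(x).
Poisson probabilities:
  f_1 = 0.0104618
  f_2 = 0.0186539
  f_3 = 0.0303686
  f_4 = 0.0434821
Multiply by the mixture weights:
  π_1·f_1 = 0.29 × 0.0104618 = 0.00303392
  π_2·f_2 = 0.24 × 0.0186539 = 0.00447693
  π_3·f_3 = 0.18 × 0.0303686 = 0.00546634
  π_4·f_4 = 0.29 × 0.0434821 = 0.0126098
Normaliser: 0.00303392 + 0.00447693 + 0.00546634 + 0.0126098 = 0.025587
P(State 2 | the observation) = 0.00447693 / 0.025587 ≈ 0.175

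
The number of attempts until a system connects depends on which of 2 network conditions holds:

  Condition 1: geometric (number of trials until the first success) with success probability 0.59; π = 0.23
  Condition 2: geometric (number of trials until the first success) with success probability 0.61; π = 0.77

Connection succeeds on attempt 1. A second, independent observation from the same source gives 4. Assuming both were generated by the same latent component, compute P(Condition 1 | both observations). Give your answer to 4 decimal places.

By Bayes' theorem, P(k | x) = w_k f_k(x) / Σ_j w_j f_j(x).
Since both observations come from the same component, the likelihood for component k is f_k(x₁)·f_k(x₂).
  p_1 = [0.59·(1−0.59)^0 = 0.59·1 = 0.59] × [0.0406634] = 0.0239914
  p_2 = [0.61·(1−0.61)^0 = 0.61·1 = 0.61] × [0.0361846] = 0.0220726
Prior × likelihood for each component:
  w_1·p_1 = 0.23 × 0.0239914 = 0.00551802
  w_2·p_2 = 0.77 × 0.0220726 = 0.0169959
Denominator: 0.00551802 + 0.0169959 = 0.0225139
Responsibility of Condition 1: 0.00551802 / 0.0225139 ≈ 0.2451

0.2451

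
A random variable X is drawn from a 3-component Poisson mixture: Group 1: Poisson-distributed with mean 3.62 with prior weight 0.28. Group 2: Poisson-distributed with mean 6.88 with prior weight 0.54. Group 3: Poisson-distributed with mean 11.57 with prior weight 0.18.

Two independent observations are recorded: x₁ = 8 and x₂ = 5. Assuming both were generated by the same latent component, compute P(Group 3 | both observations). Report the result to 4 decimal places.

0.0219

Apply Bayes' rule: the posterior for each component is proportional to its prior times its likelihood at x.
Since both observations come from the same component, the likelihood for component k is f_k(x₁)·f_k(x₂).
  L_1 = [0.0195885] × [0.138744] = 0.0027178
  L_2 = [0.128009] × [0.132073] = 0.0169066
  L_3 = [0.0752245] × [0.0163192] = 0.0012276
Multiply by the mixture weights:
  π_1·L_1 = 0.28 × 0.0027178 = 0.000760984
  π_2·L_2 = 0.54 × 0.0169066 = 0.00912956
  π_3·L_3 = 0.18 × 0.0012276 = 0.000220968
Evidence: 0.000760984 + 0.00912956 + 0.000220968 = 0.0101115
So the posterior for Group 3 is 0.000220968 / 0.0101115 ≈ 0.0219.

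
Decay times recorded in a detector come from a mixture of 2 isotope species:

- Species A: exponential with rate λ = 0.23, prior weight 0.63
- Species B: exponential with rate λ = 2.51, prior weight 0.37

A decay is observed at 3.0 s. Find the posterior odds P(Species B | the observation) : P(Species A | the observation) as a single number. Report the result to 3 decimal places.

Only the two components matter; the odds are (π_i f_i(x)) / (π_j f_j(x)).
Exponential densities:
  f_A = 0.23·e^(−0.23·3.0) = 0.23·e^(−0.6900) = 0.115362
  f_B = 2.51·e^(−2.51·3.0) = 2.51·e^(−7.5300) = 0.00134721
Odds = (0.37/0.63) × (0.00134721/0.115362) = 0.587302 × 0.0116781 ≈ 0.007

0.007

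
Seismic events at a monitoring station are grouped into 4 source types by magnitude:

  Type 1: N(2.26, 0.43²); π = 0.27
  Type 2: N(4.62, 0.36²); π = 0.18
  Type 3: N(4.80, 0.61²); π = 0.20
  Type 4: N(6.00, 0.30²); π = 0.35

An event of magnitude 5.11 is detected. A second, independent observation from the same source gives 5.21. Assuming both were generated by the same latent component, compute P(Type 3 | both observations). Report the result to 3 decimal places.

By Bayes' theorem, P(k | x) = w_k f_k(x) / Σ_j w_j f_j(x).
Since both observations come from the same component, the likelihood for component k is f_k(x₁)·f_k(x₂).
  L_1 = [2.68131e-10] × [5.58719e-11] = 1.4981e-20
  L_2 = [0.438849] × [0.289307] = 0.126962
  L_3 = [0.574776] × [0.521773] = 0.299903
  L_4 = [0.0163174] × [0.0414948] = 0.000677088
Prior × likelihood for each component:
  w_1·L_1 = 0.27 × 1.4981e-20 = 4.04487e-21
  w_2·L_2 = 0.18 × 0.126962 = 0.0228532
  w_3·L_3 = 0.20 × 0.299903 = 0.0599806
  w_4·L_4 = 0.35 × 0.000677088 = 0.000236981
Sum: 4.04487e-21 + 0.0228532 + 0.0599806 + 0.000236981 = 0.0830708
So the posterior for Type 3 is 0.0599806 / 0.0830708 ≈ 0.722.

0.722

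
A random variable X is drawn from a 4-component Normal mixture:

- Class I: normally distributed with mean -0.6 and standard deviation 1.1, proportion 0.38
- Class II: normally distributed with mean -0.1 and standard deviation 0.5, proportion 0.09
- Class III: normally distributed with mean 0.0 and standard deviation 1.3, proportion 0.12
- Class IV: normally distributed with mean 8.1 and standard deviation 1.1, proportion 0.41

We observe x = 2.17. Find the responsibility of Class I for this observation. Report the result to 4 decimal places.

Posterior ∝ prior × likelihood, so P(k | x) ∝ π_k f_k(x); normalise over all components.
Component likelihoods at x = 2.17:
  p_I = 0.0152242
  p_II = 2.66801e-05
  p_III = 0.0761943
  p_IV = 1.7734e-07
Weight by the priors:
  π_I·p_I = 0.38 × 0.0152242 = 0.0057852
  π_II·p_II = 0.09 × 2.66801e-05 = 2.40121e-06
  π_III·p_III = 0.12 × 0.0761943 = 0.00914332
  π_IV·p_IV = 0.41 × 1.7734e-07 = 7.27092e-08
Marginal: 0.0057852 + 2.40121e-06 + 0.00914332 + 7.27092e-08 = 0.014931
P(Class I | 2.17) = 0.0057852 / 0.014931 ≈ 0.3875

0.3875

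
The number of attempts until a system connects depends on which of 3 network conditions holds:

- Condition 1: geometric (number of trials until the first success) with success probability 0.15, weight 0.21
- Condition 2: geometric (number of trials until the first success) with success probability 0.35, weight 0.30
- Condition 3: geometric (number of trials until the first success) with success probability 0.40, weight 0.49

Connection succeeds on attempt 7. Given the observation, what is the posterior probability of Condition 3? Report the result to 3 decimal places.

Apply Bayes' rule: the posterior for each component is proportional to its prior times its likelihood at x.
Component likelihoods at x = 7:
  L_1 = 0.0565724
  L_2 = 0.0263966
  L_3 = 0.0186624
Prior × likelihood for each component:
  w_1·L_1 = 0.21 × 0.0565724 = 0.0118802
  w_2·L_2 = 0.30 × 0.0263966 = 0.00791898
  w_3·L_3 = 0.49 × 0.0186624 = 0.00914458
Sum: 0.0118802 + 0.00791898 + 0.00914458 = 0.0289438
P(Condition 3 | x) = 0.00914458 / 0.0289438 ≈ 0.316

0.316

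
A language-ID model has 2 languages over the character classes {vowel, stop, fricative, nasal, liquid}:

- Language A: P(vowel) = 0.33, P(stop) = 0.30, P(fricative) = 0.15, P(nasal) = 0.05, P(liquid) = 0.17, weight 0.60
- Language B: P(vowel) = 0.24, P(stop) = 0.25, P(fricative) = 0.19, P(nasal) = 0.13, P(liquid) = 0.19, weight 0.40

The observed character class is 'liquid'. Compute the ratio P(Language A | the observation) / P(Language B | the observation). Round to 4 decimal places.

The posterior odds equal the prior odds times the likelihood ratio: (P(Z=i)/P(Z=j))·(f_i(x)/f_j(x)).
Categorical probabilities:
  f_A = P(liquid | comp) = 0.17
  f_B = P(liquid | comp) = 0.19
Posterior odds = (P(Z=A)·f_A) / (P(Z=B)·f_B) = (0.60·0.17) / (0.40·0.19) = 0.102 / 0.076 ≈ 1.3421

1.3421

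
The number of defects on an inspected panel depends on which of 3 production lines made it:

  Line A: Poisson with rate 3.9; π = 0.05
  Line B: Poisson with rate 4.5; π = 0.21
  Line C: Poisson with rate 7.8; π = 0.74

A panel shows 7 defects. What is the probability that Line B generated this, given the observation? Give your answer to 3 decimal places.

0.138

Posterior ∝ prior × likelihood, so P(k | x) ∝ P(Z=k) f_k(x); normalise over all components.
Poisson probabilities:
  L_A = e^(−3.9)·3.9^7/7! = 0.0551154
  L_B = e^(−4.5)·4.5^7/7! = 0.0823629
  L_C = e^(−7.8)·7.8^7/7! = 0.142802
Weight by the priors:
  P(Z=A)·L_A = 0.05 × 0.0551154 = 0.00275577
  P(Z=B)·L_B = 0.21 × 0.0823629 = 0.0172962
  P(Z=C)·L_C = 0.74 × 0.142802 = 0.105674
Marginal: 0.00275577 + 0.0172962 + 0.105674 = 0.125726
P(Line B | data) = 0.0172962 / 0.125726 ≈ 0.138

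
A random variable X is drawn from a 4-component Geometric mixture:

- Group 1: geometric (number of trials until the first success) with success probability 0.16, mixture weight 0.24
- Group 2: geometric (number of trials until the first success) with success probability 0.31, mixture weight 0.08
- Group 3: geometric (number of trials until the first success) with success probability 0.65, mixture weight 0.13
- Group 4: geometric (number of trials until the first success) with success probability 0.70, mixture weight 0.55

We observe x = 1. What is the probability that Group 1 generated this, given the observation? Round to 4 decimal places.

P(component k | x) = P(Z=k)·f_k(x) / marginal(x), where marginal(x) = Σ_j P(Z=j)·f_j(x).
Component likelihoods at x = 1:
  f_1 = 0.16·(1−0.16)^0 = 0.16·1 = 0.16
  f_2 = 0.31·(1−0.31)^0 = 0.31·1 = 0.31
  f_3 = 0.65·(1−0.65)^0 = 0.65·1 = 0.65
  f_4 = 0.70·(1−0.70)^0 = 0.70·1 = 0.7
Unnormalised posteriors:
  P(Z=1)·f_1 = 0.24 × 0.16 = 0.0384
  P(Z=2)·f_2 = 0.08 × 0.31 = 0.0248
  P(Z=3)·f_3 = 0.13 × 0.65 = 0.0845
  P(Z=4)·f_4 = 0.55 × 0.7 = 0.385
Sum: 0.0384 + 0.0248 + 0.0845 + 0.385 = 0.5327
P(Group 1 | data) = 0.0384 / 0.5327 ≈ 0.0721

0.0721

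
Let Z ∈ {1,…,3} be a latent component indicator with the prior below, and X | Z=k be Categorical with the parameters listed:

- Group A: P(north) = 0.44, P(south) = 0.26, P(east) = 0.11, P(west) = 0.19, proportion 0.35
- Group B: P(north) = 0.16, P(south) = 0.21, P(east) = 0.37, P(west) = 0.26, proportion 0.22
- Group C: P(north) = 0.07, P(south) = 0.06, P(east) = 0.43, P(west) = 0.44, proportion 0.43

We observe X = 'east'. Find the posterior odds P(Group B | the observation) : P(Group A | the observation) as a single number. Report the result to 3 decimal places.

Since P(k|x) ∝ w_k f_k(x), the posterior odds are w_i f_i(x) / (w_j f_j(x)).
Evaluate each component's likelihood at the observed value:
  L_A = 0.11
  L_B = 0.37
  L_C = 0.43
Odds = (0.22/0.35) × (0.37/0.11) = 0.628571 × 3.36364 ≈ 2.114

2.114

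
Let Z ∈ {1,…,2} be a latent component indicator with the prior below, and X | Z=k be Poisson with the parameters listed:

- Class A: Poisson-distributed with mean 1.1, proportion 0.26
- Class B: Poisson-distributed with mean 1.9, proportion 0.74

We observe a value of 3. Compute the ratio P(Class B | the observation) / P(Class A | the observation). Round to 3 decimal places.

Since P(k|x) ∝ π_k f_k(x), the posterior odds are π_i f_i(x) / (π_j f_j(x)).
Component likelihoods at x = 3:
  L_A = 0.0738419
  L_B = 0.170982
0.126527 / 0.0191989 ≈ 6.590

6.590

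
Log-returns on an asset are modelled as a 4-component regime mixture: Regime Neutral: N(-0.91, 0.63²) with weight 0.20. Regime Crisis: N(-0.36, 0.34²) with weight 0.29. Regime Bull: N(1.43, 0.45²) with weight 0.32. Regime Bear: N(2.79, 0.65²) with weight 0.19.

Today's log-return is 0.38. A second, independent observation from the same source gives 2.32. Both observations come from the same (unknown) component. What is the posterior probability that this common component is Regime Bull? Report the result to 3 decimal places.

By Bayes' theorem, P(k | x) = P(Z=k) f_k(x) / Σ_j P(Z=j) f_j(x).
Since both observations come from the same component, the likelihood for component k is f_k(x₁)·f_k(x₂).
  p_Neutral = [(1/(0.63·√(2π)))·exp(−(0.38−-0.91)²/(2·0.63²)) = 0.633242·exp(-2.09637) = 0.0778264] × [1.24064e-06] = 9.65542e-08
  p_Crisis = [(1/(0.34·√(2π)))·exp(−(0.38−-0.36)²/(2·0.34²)) = 1.173360·exp(-2.36851) = 0.10985] × [3.78225e-14] = 4.15479e-15
  p_Bull = [(1/(0.45·√(2π)))·exp(−(0.38−1.43)²/(2·0.45²)) = 0.886538·exp(-2.72222) = 0.0582709] × [0.125402] = 0.00730726
  p_Bear = [(1/(0.65·√(2π)))·exp(−(0.38−2.79)²/(2·0.65²)) = 0.613757·exp(-6.87349) = 0.000635152] × [0.472567] = 0.000300152
Prior × likelihood for each component:
  P(Z=Neutral)·p_Neutral = 0.20 × 9.65542e-08 = 1.93108e-08
  P(Z=Crisis)·p_Crisis = 0.29 × 4.15479e-15 = 1.20489e-15
  P(Z=Bull)·p_Bull = 0.32 × 0.00730726 = 0.00233832
  P(Z=Bear)·p_Bear = 0.19 × 0.000300152 = 5.70288e-05
Evidence: 1.93108e-08 + 1.20489e-15 + 0.00233832 + 5.70288e-05 = 0.00239537
P(Regime Bull | data) = 0.00233832 / 0.00239537 ≈ 0.976

0.976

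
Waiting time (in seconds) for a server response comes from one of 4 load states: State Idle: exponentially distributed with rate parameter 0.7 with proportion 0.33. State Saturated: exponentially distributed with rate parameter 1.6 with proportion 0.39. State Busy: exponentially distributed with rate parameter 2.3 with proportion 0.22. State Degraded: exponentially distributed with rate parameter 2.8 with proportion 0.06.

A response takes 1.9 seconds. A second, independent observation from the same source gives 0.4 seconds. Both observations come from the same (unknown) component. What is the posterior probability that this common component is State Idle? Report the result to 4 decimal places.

Apply Bayes' rule: the posterior for each component is proportional to its prior times its likelihood at x.
Since both observations come from the same component, the likelihood for component k is f_k(x₁)·f_k(x₂).
  L_Idle = [0.7·e^(−0.7·1.9) = 0.7·e^(−1.3300) = 0.185134] × [0.529049] = 0.0979449
  L_Saturated = [1.6·e^(−1.6·1.9) = 1.6·e^(−3.0400) = 0.0765358] × [0.843668] = 0.0645708
  L_Busy = [2.3·e^(−2.3·1.9) = 2.3·e^(−4.3700) = 0.0290979] × [0.916594] = 0.0266709
  L_Degraded = [2.8·e^(−2.8·1.9) = 2.8·e^(−5.3200) = 0.0136997] × [0.913583] = 0.0125158
Prior × likelihood for each component:
  w_Idle·L_Idle = 0.33 × 0.0979449 = 0.0323218
  w_Saturated·L_Saturated = 0.39 × 0.0645708 = 0.0251826
  w_Busy·L_Busy = 0.22 × 0.0266709 = 0.0058676
  w_Degraded·L_Degraded = 0.06 × 0.0125158 = 0.00075095
Denominator: 0.0323218 + 0.0251826 + 0.0058676 + 0.00075095 = 0.064123
So the posterior for State Idle is 0.0323218 / 0.064123 ≈ 0.5041.

0.5041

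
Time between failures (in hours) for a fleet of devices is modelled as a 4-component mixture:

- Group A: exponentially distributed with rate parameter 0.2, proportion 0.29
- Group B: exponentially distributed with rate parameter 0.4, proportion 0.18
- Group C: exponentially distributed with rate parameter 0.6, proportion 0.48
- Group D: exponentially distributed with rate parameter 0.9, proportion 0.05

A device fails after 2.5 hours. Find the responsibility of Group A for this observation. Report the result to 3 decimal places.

Apply Bayes' rule: the posterior for each component is proportional to its prior times its likelihood at x.
Exponential densities:
  L_A = 0.121306
  L_B = 0.147152
  L_C = 0.133878
  L_D = 0.0948593
Weight by the priors:
  w_A·L_A = 0.29 × 0.121306 = 0.0351788
  w_B·L_B = 0.18 × 0.147152 = 0.0264873
  w_C·L_C = 0.48 × 0.133878 = 0.0642615
  w_D·L_D = 0.05 × 0.0948593 = 0.00474297
Sum: 0.0351788 + 0.0264873 + 0.0642615 + 0.00474297 = 0.130671
P(Group A | 2.5 hours) = 0.0351788 / 0.130671 ≈ 0.269

0.269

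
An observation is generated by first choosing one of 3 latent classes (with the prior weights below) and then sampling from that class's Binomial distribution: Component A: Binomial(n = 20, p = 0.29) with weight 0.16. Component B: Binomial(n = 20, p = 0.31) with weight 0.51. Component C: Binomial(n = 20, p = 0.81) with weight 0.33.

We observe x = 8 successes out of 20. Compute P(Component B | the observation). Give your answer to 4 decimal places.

The responsibility of component k is w_k f_k(x) divided by Σ_j w_j f_j(x).
Evaluate each component's likelihood at the observed value:
  L_A = C(20,8)·0.29^8·0.71^12 = 125970·5.00246e-05·0.0164097 = 0.103407
  L_B = C(20,8)·0.31^8·0.69^12 = 125970·8.52891e-05·0.0116463 = 0.125127
  L_C = C(20,8)·0.81^8·0.19^12 = 125970·0.185302·2.21331e-09 = 5.16643e-05
Multiply by the mixture weights:
  w_A·L_A = 0.16 × 0.103407 = 0.0165452
  w_B·L_B = 0.51 × 0.125127 = 0.0638146
  w_C·L_C = 0.33 × 5.16643e-05 = 1.70492e-05
Marginal: 0.0165452 + 0.0638146 + 1.70492e-05 = 0.0803768
P(Component B | x) = 0.0638146 / 0.0803768 ≈ 0.7939

0.7939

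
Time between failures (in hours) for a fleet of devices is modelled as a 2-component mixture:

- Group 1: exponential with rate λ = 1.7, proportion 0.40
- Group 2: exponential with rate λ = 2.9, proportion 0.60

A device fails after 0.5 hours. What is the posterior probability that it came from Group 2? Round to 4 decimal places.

The responsibility of component k is π_k f_k(x) divided by Σ_j π_j f_j(x).
Exponential densities:
  f_1 = 1.7·e^(−1.7·0.5) = 1.7·e^(−0.8500) = 0.726605
  f_2 = 2.9·e^(−2.9·0.5) = 2.9·e^(−1.4500) = 0.680254
Prior × likelihood for each component:
  π_1·f_1 = 0.40 × 0.726605 = 0.290642
  π_2·f_2 = 0.60 × 0.680254 = 0.408152
Denominator: 0.290642 + 0.408152 = 0.698794
P(Group 2 | the observation) = 0.408152 / 0.698794 ≈ 0.5841

0.5841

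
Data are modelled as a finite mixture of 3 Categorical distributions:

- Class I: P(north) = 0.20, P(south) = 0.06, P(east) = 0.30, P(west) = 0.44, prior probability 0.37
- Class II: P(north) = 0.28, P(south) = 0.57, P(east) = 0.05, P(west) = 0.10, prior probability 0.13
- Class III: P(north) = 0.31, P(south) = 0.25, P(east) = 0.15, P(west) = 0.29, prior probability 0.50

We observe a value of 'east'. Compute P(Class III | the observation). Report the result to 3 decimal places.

By Bayes' theorem, P(k | x) = π_k f_k(x) / Σ_j π_j f_j(x).
Categorical probabilities:
  L_I = P(east | comp) = 0.30
  L_II = P(east | comp) = 0.05
  L_III = P(east | comp) = 0.15
Unnormalised posteriors:
  π_I·L_I = 0.37 × 0.3 = 0.111
  π_II·L_II = 0.13 × 0.05 = 0.0065
  π_III·L_III = 0.50 × 0.15 = 0.075
Evidence: 0.111 + 0.0065 + 0.075 = 0.1925
So the posterior for Class III is 0.075 / 0.1925 ≈ 0.390.

0.390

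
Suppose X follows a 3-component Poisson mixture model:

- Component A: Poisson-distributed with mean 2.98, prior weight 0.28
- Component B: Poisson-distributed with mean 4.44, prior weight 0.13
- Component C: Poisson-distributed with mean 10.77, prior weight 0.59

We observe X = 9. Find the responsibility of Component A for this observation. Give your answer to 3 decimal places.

Posterior ∝ prior × likelihood, so P(k | x) ∝ P(Z=k) f_k(x); normalise over all components.
Poisson probabilities:
  f_A = 0.00259409
  f_B = 0.021798
  f_C = 0.112935
Prior × likelihood for each component:
  P(Z=A)·f_A = 0.28 × 0.00259409 = 0.000726346
  P(Z=B)·f_B = 0.13 × 0.021798 = 0.00283374
  P(Z=C)·f_C = 0.59 × 0.112935 = 0.0666314
Normaliser: 0.000726346 + 0.00283374 + 0.0666314 = 0.0701915
P(Component A | data) ≈ 0.010

0.010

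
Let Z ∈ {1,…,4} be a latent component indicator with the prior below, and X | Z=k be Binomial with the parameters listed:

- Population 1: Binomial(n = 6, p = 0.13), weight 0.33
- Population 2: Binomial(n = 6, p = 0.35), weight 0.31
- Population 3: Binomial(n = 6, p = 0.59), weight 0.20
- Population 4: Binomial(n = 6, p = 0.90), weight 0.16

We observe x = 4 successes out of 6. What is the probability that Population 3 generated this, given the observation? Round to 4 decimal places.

By Bayes' theorem, P(k | x) = π_k f_k(x) / Σ_j π_j f_j(x).
Evaluate each component's likelihood at the observed value:
  f_1 = C(6,4)·0.13^4·0.87^2 = 15·0.00028561·0.7569 = 0.00324267
  f_2 = C(6,4)·0.35^4·0.65^2 = 15·0.0150062·0.4225 = 0.0951021
  f_3 = C(6,4)·0.59^4·0.41^2 = 15·0.121174·0.1681 = 0.305539
  f_4 = C(6,4)·0.90^4·0.10^2 = 15·0.6561·0.01 = 0.098415
Multiply by the mixture weights:
  π_1·f_1 = 0.33 × 0.00324267 = 0.00107008
  π_2·f_2 = 0.31 × 0.0951021 = 0.0294817
  π_3·f_3 = 0.20 × 0.305539 = 0.0611079
  π_4·f_4 = 0.16 × 0.098415 = 0.0157464
Denominator: 0.00107008 + 0.0294817 + 0.0611079 + 0.0157464 = 0.107406
P(Population 3 | x) = 0.0611079 / 0.107406 ≈ 0.5689

0.5689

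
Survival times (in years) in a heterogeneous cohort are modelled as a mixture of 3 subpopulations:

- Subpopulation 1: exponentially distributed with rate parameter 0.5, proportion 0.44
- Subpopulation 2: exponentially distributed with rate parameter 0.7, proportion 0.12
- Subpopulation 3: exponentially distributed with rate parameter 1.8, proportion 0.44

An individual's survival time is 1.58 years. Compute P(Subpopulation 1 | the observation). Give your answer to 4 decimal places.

0.5747

Apply Bayes' rule: the posterior for each component is proportional to its prior times its likelihood at x.
Component likelihoods at x = 1.58 years:
  L_1 = 0.5·e^(−0.5·1.58) = 0.5·e^(−0.7900) = 0.226922
  L_2 = 0.7·e^(−0.7·1.58) = 0.7·e^(−1.1060) = 0.231616
  L_3 = 1.8·e^(−1.8·1.58) = 1.8·e^(−2.8440) = 0.104746
Weight by the priors:
  w_1·L_1 = 0.44 × 0.226922 = 0.0998459
  w_2·L_2 = 0.12 × 0.231616 = 0.0277939
  w_3·L_3 = 0.44 × 0.104746 = 0.0460884
Sum: 0.0998459 + 0.0277939 + 0.0460884 = 0.173728
P(Subpopulation 1 | data) = 0.0998459 / 0.173728 ≈ 0.5747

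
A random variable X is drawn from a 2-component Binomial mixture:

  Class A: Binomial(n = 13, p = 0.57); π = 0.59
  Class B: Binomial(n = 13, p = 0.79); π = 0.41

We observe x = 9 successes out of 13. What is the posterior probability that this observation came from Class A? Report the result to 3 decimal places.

0.573

By Bayes' theorem, P(k | x) = π_k f_k(x) / Σ_j π_j f_j(x).
Component likelihoods at x = 9 successes out of 13:
  f_A = C(13,9)·0.57^9·0.43^4 = 715·0.00635146·0.034188 = 0.155258
  f_B = C(13,9)·0.79^9·0.21^4 = 715·0.119852·0.00194481 = 0.166658
Weight by the priors:
  π_A·f_A = 0.59 × 0.155258 = 0.0916021
  π_B·f_B = 0.41 × 0.166658 = 0.0683299
Marginal: 0.0916021 + 0.0683299 = 0.159932
P(Class A | x) ≈ 0.573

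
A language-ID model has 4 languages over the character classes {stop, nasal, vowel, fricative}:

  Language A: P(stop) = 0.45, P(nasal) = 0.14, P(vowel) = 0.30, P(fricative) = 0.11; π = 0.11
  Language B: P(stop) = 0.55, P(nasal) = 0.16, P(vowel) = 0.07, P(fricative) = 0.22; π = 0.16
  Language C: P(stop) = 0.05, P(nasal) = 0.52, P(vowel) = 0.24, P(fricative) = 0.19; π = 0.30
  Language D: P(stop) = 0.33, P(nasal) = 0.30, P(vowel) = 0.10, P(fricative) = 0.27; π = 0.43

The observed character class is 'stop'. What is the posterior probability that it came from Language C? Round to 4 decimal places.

0.0510

P(component k | x) = w_k·f_k(x) / marginal(x), where marginal(x) = Σ_j w_j·f_j(x).
Component likelihoods at x = 'stop':
  p_A = P(stop | comp) = 0.45
  p_B = P(stop | comp) = 0.55
  p_C = P(stop | comp) = 0.05
  p_D = P(stop | comp) = 0.33
Prior × likelihood for each component:
  w_A·p_A = 0.11 × 0.45 = 0.0495
  w_B·p_B = 0.16 × 0.55 = 0.088
  w_C·p_C = 0.30 × 0.05 = 0.015
  w_D·p_D = 0.43 × 0.33 = 0.1419
Marginal: 0.0495 + 0.088 + 0.015 + 0.1419 = 0.2944
Responsibility of Language C: 0.015 / 0.2944 ≈ 0.0510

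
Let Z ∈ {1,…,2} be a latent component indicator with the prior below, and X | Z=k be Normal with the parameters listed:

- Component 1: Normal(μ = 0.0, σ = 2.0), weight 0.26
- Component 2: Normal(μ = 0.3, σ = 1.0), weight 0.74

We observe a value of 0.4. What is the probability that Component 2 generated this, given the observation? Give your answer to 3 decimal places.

By Bayes' theorem, P(k | x) = π_k f_k(x) / Σ_j π_j f_j(x).
Evaluate each component's likelihood at the observed value:
  L_1 = 0.195521
  L_2 = 0.396953
Multiply by the mixture weights:
  π_1·L_1 = 0.26 × 0.195521 = 0.0508356
  π_2·L_2 = 0.74 × 0.396953 = 0.293745
Sum: 0.0508356 + 0.293745 = 0.34458
P(Component 2 | 0.4) ≈ 0.852

0.852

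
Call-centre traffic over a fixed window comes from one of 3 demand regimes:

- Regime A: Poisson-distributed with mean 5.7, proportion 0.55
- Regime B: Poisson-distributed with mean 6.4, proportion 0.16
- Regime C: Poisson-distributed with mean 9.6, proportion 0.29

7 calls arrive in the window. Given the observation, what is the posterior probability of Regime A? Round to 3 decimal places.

0.576

The responsibility of component k is P(Z=k) f_k(x) divided by Σ_j P(Z=j) f_j(x).
Component likelihoods at x = 7 calls:
  p_A = e^(−5.7)·5.7^7/7! = 0.129782
  p_B = e^(−6.4)·6.4^7/7! = 0.144992
  p_C = e^(−9.6)·9.6^7/7! = 0.100981
Weight by the priors:
  P(Z=A)·p_A = 0.55 × 0.129782 = 0.0713802
  P(Z=B)·p_B = 0.16 × 0.144992 = 0.0231987
  P(Z=C)·p_C = 0.29 × 0.100981 = 0.0292846
Evidence: 0.0713802 + 0.0231987 + 0.0292846 = 0.123864
So the posterior for Regime A is 0.0713802 / 0.123864 ≈ 0.576.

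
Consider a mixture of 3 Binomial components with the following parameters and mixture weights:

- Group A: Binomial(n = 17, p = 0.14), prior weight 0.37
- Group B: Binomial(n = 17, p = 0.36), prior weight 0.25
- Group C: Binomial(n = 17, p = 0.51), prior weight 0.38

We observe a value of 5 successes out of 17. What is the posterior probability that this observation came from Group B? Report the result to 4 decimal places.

The responsibility of component k is w_k f_k(x) divided by Σ_j w_j f_j(x).
Component likelihoods at x = 5 successes out of 17:
  p_A = C(17,5)·0.14^5·0.86^12 = 6188·5.37824e-05·0.163675 = 0.0544718
  p_B = C(17,5)·0.36^5·0.64^12 = 6188·0.00604662·0.00472237 = 0.176694
  p_C = C(17,5)·0.51^5·0.49^12 = 6188·0.0345025·0.000191581 = 0.0409029
Unnormalised posteriors:
  w_A·p_A = 0.37 × 0.0544718 = 0.0201546
  w_B·p_B = 0.25 × 0.176694 = 0.0441736
  w_C·p_C = 0.38 × 0.0409029 = 0.0155431
Marginal: 0.0201546 + 0.0441736 + 0.0155431 = 0.0798712
P(Group B | x) = 0.0441736 / 0.0798712 ≈ 0.5531

0.5531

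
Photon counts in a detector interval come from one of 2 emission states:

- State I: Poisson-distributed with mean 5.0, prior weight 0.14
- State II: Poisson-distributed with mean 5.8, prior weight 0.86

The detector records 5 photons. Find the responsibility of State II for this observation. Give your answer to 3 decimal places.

Posterior ∝ prior × likelihood, so P(k | x) ∝ π_k f_k(x); normalise over all components.
Component likelihoods at x = 5 photons:
  f_I = 0.175467
  f_II = 0.165596
Unnormalised posteriors:
  π_I·f_I = 0.14 × 0.175467 = 0.0245654
  π_II·f_II = 0.86 × 0.165596 = 0.142413
Marginal: 0.0245654 + 0.142413 = 0.166978
So the posterior for State II is 0.142413 / 0.166978 ≈ 0.853.

0.853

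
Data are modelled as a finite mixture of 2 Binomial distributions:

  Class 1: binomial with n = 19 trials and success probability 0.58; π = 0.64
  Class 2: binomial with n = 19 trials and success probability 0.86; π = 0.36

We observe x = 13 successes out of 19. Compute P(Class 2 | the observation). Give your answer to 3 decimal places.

0.114

By Bayes' theorem, P(k | x) = π_k f_k(x) / Σ_j π_j f_j(x).
Evaluate each component's likelihood at the observed value:
  L_1 = C(19,13)·0.58^13·0.42^6 = 27132·0.000840551·0.00548903 = 0.125182
  L_2 = C(19,13)·0.86^13·0.14^6 = 27132·0.14076·7.52954e-06 = 0.0287561
Prior × likelihood for each component:
  π_1·L_1 = 0.64 × 0.125182 = 0.0801164
  π_2·L_2 = 0.36 × 0.0287561 = 0.0103522
Evidence: 0.0801164 + 0.0103522 = 0.0904686
So the posterior for Class 2 is 0.0103522 / 0.0904686 ≈ 0.114.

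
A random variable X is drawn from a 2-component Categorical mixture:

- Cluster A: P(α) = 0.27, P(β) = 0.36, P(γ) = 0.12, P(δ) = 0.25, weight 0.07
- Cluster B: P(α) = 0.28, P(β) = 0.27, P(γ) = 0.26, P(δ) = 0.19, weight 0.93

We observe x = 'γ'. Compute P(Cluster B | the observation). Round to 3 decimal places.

0.966

The responsibility of component k is π_k f_k(x) divided by Σ_j π_j f_j(x).
Evaluate each component's likelihood at the observed value:
  f_A = P(γ | comp) = 0.12
  f_B = P(γ | comp) = 0.26
Multiply by the mixture weights:
  π_A·f_A = 0.07 × 0.12 = 0.0084
  π_B·f_B = 0.93 × 0.26 = 0.2418
Evidence: 0.0084 + 0.2418 = 0.2502
P(Cluster B | data) ≈ 0.966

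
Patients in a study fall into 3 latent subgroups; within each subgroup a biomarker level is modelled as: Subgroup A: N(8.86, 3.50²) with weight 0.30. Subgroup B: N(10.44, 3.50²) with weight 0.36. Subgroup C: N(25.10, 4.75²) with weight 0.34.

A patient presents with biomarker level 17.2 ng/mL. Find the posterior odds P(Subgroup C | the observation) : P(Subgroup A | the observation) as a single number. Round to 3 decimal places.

Since P(k|x) ∝ P(Z=k) f_k(x), the posterior odds are P(Z=i) f_i(x) / (P(Z=j) f_j(x)).
Normal densities:
  p_A = 0.0066662
  p_B = 0.0176519
  p_C = 0.0210653
Odds = (0.34/0.30) × (0.0210653/0.0066662) = 1.13333 × 3.16001 ≈ 3.581

3.581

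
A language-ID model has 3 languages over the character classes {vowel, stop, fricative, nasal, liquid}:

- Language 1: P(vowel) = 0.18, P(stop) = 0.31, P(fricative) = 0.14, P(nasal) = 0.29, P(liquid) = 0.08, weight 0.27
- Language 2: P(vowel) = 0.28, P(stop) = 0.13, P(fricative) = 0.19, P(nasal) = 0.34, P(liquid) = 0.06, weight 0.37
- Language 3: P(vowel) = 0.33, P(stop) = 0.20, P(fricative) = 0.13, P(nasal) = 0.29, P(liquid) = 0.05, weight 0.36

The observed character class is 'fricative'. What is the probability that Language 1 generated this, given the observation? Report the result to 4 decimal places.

P(component k | x) = π_k·f_k(x) / marginal(x), where marginal(x) = Σ_j π_j·f_j(x).
Evaluate each component's likelihood at the observed value:
  f_1 = 0.14
  f_2 = 0.19
  f_3 = 0.13
Multiply by the mixture weights:
  π_1·f_1 = 0.27 × 0.14 = 0.0378
  π_2·f_2 = 0.37 × 0.19 = 0.0703
  π_3·f_3 = 0.36 × 0.13 = 0.0468
Denominator: 0.0378 + 0.0703 + 0.0468 = 0.1549
Responsibility of Language 1: 0.0378 / 0.1549 ≈ 0.2440

0.2440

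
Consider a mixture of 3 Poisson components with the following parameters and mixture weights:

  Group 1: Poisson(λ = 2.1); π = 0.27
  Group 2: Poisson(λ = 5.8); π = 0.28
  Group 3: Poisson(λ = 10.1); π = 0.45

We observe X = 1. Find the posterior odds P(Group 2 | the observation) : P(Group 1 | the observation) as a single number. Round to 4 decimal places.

Since P(k|x) ∝ π_k f_k(x), the posterior odds are π_i f_i(x) / (π_j f_j(x)).
Evaluate each component's likelihood at the observed value:
  L_1 = 0.257158
  L_2 = 0.0175598
  L_3 = 0.000414904
Posterior odds = (π_2·L_2) / (π_1·L_1) = (0.28·0.0175598) / (0.27·0.257158) = 0.00491675 / 0.0694328 ≈ 0.0708

0.0708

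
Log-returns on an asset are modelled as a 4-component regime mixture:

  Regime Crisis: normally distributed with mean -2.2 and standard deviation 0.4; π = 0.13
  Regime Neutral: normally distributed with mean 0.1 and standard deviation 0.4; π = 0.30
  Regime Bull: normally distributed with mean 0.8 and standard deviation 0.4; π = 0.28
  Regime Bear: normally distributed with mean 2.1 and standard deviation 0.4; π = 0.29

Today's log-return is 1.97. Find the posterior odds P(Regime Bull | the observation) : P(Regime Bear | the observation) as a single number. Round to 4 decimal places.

0.0141

The posterior odds equal the prior odds times the likelihood ratio: (P(Z=i)/P(Z=j))·(f_i(x)/f_j(x)).
Evaluate each component's likelihood at the observed value:
  f_Crisis = 2.50699e-24
  f_Neutral = 1.79045e-05
  f_Bull = 0.0138363
  f_Bear = 0.94605
Odds = (0.28/0.29) × (0.0138363/0.94605) = 0.965517 × 0.0146253 ≈ 0.0141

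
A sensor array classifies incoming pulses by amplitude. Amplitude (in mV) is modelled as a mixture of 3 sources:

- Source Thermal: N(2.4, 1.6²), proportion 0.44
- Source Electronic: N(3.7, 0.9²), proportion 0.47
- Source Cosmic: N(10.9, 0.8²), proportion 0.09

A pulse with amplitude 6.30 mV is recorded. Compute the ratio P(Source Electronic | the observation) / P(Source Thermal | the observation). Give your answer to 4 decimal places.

0.5707

Only the two components matter; the odds are (w_i f_i(x)) / (w_j f_j(x)).
Normal densities:
  L_Thermal = (1/(1.6·√(2π)))·exp(−(6.30−2.4)²/(2·1.6²)) = 0.249339·exp(-2.97070) = 0.0127829
  L_Electronic = (1/(0.9·√(2π)))·exp(−(6.30−3.7)²/(2·0.9²)) = 0.443269·exp(-4.17284) = 0.00683009
  L_Cosmic = (1/(0.8·√(2π)))·exp(−(6.30−10.9)²/(2·0.8²)) = 0.498678·exp(-16.53125) = 3.29905e-08
Odds = (0.47/0.44) × (0.00683009/0.0127829) = 1.06818 × 0.534314 ≈ 0.5707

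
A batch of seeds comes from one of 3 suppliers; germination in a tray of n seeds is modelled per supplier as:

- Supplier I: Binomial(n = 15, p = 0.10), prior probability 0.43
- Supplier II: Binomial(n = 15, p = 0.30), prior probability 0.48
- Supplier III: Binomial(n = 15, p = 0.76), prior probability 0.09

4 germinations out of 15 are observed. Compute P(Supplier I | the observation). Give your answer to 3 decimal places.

Apply Bayes' rule: the posterior for each component is proportional to its prior times its likelihood at x.
Evaluate each component's likelihood at the observed value:
  p_I = C(15,4)·0.10^4·0.90^11 = 1365·0.0001·0.313811 = 0.0428351
  p_II = C(15,4)·0.30^4·0.70^11 = 1365·0.0081·0.0197733 = 0.218623
  p_III = C(15,4)·0.76^4·0.24^11 = 1365·0.333622·1.52168e-07 = 6.92964e-05
Prior × likelihood for each component:
  P(Z=I)·p_I = 0.43 × 0.0428351 = 0.0184191
  P(Z=II)·p_II = 0.48 × 0.218623 = 0.104939
  P(Z=III)·p_III = 0.09 × 6.92964e-05 = 6.23668e-06
Normaliser: 0.0184191 + 0.104939 + 6.23668e-06 = 0.123364
Responsibility of Supplier I: 0.0184191 / 0.123364 ≈ 0.149

0.149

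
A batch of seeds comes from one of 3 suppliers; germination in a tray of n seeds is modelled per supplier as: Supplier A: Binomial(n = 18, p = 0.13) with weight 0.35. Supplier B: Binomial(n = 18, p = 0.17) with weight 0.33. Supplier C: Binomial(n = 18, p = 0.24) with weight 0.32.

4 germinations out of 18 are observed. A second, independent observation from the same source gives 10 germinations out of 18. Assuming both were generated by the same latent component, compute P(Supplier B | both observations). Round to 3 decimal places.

0.054

Apply Bayes' rule: the posterior for each component is proportional to its prior times its likelihood at x.
Since both observations come from the same component, the likelihood for component k is f_k(x₁)·f_k(x₂).
  p_A = [C(18,4)·0.13^4·0.87^14 = 3060·0.00028561·0.142321 = 0.124384] × [1.97991e-05] = 2.46269e-06
  p_B = [C(18,4)·0.17^4·0.83^14 = 3060·0.00083521·0.0736365 = 0.188196] × [0.000198688] = 3.73923e-05
  p_C = [C(18,4)·0.24^4·0.76^14 = 3060·0.00331776·0.0214482 = 0.217749] × [0.00308801] = 0.000672412
Weight by the priors:
  π_A·p_A = 0.35 × 2.46269e-06 = 8.61941e-07
  π_B·p_B = 0.33 × 3.73923e-05 = 1.23394e-05
  π_C·p_C = 0.32 × 0.000672412 = 0.000215172
Sum: 8.61941e-07 + 1.23394e-05 + 0.000215172 = 0.000228373
So the posterior for Supplier B is 1.23394e-05 / 0.000228373 ≈ 0.054.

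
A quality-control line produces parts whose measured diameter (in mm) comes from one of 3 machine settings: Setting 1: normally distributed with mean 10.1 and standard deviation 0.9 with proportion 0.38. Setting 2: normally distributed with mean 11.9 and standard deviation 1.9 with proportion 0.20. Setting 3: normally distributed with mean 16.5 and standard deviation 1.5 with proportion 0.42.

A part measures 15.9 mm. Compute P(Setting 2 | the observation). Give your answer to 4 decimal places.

0.0425

P(component k | x) = π_k·f_k(x) / marginal(x), where marginal(x) = Σ_j π_j·f_j(x).
Component likelihoods at x = 15.9 mm:
  L_1 = 4.24967e-10
  L_2 = 0.0228945
  L_3 = 0.245513
Multiply by the mixture weights:
  π_1·L_1 = 0.38 × 4.24967e-10 = 1.61487e-10
  π_2·L_2 = 0.20 × 0.0228945 = 0.0045789
  π_3·L_3 = 0.42 × 0.245513 = 0.103116
Sum: 1.61487e-10 + 0.0045789 + 0.103116 = 0.107695
P(Setting 2 | 15.9 mm) = 0.0045789 / 0.107695 ≈ 0.0425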